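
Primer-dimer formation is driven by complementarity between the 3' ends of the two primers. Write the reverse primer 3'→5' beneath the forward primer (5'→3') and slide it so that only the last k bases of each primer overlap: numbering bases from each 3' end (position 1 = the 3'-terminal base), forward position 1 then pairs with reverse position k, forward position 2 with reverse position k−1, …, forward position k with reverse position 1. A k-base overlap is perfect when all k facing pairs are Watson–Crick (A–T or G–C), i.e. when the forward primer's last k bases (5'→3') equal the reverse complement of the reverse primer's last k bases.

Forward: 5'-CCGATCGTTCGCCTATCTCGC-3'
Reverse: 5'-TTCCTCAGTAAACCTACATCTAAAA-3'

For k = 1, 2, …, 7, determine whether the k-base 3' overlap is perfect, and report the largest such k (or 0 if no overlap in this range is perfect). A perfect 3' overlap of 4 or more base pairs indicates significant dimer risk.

Last 7 bases (5'→3') — forward …ATCTCGC, reverse …TCTAAAA.
Reverse complement of the reverse primer's last 7 bases: TTTTAGA; its first k bases are the reverse complement of the reverse primer's last k bases, so a perfect k-base overlap needs the forward primer's last k bases to equal them.
Comparing (forward last k vs required): k=1: C vs T ✗; k=2: GC vs TT ✗; k=3: CGC vs TTT ✗; k=4: TCGC vs TTTT ✗; k=5: CTCGC vs TTTTA ✗; k=6: TCTCGC vs TTTTAG ✗; k=7: ATCTCGC vs TTTTAGA ✗.
No overlap length from 1 to 7 is perfect, so the longest perfect 3' overlap is 0.

Longest perfect overlap: 0 complementary base pairs; below the dimer-risk threshold (threshold 4).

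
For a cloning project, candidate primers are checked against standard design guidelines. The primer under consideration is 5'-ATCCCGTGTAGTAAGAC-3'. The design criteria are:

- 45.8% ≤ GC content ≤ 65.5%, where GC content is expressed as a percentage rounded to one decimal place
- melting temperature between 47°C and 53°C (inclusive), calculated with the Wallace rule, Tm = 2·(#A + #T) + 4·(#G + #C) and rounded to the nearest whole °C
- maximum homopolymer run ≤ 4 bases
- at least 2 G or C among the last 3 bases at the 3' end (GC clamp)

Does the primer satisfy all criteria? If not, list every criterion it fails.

Meets all criteria.

Base counts: A=5, T=4, G=4, C=4 (length 17).
GC content: GC 8/17 = 47.1% ✓
Tm: Tm = 2·9 + 4·8 = 50°C ✓
homopolymer run: longest run = 3 ✓
GC clamp: 3' end GAC has 2 G/C ✓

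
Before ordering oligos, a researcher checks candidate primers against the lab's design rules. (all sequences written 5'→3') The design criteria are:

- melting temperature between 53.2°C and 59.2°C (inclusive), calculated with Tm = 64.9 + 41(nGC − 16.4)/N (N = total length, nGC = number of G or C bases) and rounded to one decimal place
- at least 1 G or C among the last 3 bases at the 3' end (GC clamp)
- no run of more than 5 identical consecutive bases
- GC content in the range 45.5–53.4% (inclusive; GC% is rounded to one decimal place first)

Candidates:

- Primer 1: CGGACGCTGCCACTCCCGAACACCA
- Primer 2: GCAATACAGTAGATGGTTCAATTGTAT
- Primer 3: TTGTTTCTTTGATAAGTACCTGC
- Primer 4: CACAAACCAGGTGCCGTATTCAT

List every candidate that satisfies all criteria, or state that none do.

Primer 4 only.

Primer 1 (25 nt, A=6 T=2 G=5 C=12): Tm = 64.9 + 41·(17 − 16.4)/25 = 65.9°C, outside 53.2–59.2°C ✗; 3' end CCA has 2 G/C ✓; longest run = 3 ✓; GC 17/25 = 68.0%, outside 45.5–53.4% ✗ — fails.
Primer 2 (27 nt, A=9 T=9 G=6 C=3): Tm = 64.9 + 41·(9 − 16.4)/27 = 53.7°C ✓; 3' end TAT has 0 G/C, need ≥1 ✗; longest run = 2 ✓; GC 9/27 = 33.3%, outside 45.5–53.4% ✗ — fails.
Primer 3 (23 nt, A=4 T=11 G=4 C=4): Tm = 64.9 + 41·(8 − 16.4)/23 = 49.9°C, outside 53.2–59.2°C ✗; 3' end TGC has 2 G/C ✓; longest run = 3 ✓; GC 8/23 = 34.8%, outside 45.5–53.4% ✗ — fails.
Primer 4 (23 nt, A=7 T=5 G=4 C=7): Tm = 64.9 + 41·(11 − 16.4)/23 = 55.3°C ✓; 3' end CAT has 1 G/C ✓; longest run = 3 ✓; GC 11/23 = 47.8% ✓ — passes.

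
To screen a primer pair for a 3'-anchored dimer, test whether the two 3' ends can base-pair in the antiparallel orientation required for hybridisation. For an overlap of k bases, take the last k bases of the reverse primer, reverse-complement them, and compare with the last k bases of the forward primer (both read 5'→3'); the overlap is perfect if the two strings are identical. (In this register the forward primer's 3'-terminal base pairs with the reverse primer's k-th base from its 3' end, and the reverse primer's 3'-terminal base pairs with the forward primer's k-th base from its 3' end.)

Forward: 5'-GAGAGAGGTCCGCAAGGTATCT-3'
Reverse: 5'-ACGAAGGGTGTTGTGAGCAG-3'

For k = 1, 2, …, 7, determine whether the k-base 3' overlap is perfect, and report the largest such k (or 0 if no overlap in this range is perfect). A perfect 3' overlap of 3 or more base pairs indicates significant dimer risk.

Last 7 bases (5'→3') — forward …GGTATCT, reverse …TGAGCAG.
Reverse complement of the reverse primer's last 7 bases: CTGCTCA; its first k bases are the reverse complement of the reverse primer's last k bases, so a perfect k-base overlap needs the forward primer's last k bases to equal them.
Comparing (forward last k vs required): k=1: T vs C ✗; k=2: CT vs CT ✓; k=3: TCT vs CTG ✗; k=4: ATCT vs CTGC ✗; k=5: TATCT vs CTGCT ✗; k=6: GTATCT vs CTGCTC ✗; k=7: GGTATCT vs CTGCTCA ✗.
Only k = 2 is perfect, so the longest perfect 3' overlap is 2.

Longest perfect overlap: 2 complementary base pairs; below the dimer-risk threshold (threshold 3).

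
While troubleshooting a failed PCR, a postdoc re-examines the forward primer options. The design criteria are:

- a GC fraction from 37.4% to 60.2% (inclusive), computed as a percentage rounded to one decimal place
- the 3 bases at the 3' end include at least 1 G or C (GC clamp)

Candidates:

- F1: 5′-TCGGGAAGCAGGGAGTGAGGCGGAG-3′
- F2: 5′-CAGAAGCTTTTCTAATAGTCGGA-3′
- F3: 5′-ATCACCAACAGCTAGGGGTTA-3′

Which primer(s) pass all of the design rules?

F1 (25 nt, A=6 T=2 G=14 C=3): GC 17/25 = 68.0%, outside 37.4–60.2% ✗; 3' end GAG has 2 G/C ✓ — fails.
F2 (23 nt, A=7 T=7 G=5 C=4): GC 9/23 = 39.1% ✓; 3' end GGA has 2 G/C ✓ — passes.
F3 (21 nt, A=7 T=4 G=5 C=5): GC 10/21 = 47.6% ✓; 3' end TTA has 0 G/C, need ≥1 ✗ — fails.

F2 only.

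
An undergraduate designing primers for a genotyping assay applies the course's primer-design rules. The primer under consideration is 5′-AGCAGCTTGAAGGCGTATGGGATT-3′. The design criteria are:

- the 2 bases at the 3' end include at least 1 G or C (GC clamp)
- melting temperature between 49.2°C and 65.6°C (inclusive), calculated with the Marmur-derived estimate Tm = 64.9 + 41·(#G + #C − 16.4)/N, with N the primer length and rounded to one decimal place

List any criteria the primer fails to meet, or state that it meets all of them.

Base counts: A=6, T=6, G=9, C=3 (length 24).
GC clamp: 3' end TT has 0 G/C, need ≥1 ✗
Tm: Tm = 64.9 + 41·(12 − 16.4)/24 = 57.4°C ✓

Fails: GC clamp.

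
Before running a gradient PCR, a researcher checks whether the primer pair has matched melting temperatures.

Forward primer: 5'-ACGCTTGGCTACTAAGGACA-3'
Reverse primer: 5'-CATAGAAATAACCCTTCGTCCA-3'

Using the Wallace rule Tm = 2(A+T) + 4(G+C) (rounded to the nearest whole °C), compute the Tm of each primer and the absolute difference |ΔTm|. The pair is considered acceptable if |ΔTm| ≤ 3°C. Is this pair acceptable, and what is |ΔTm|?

Forward: A=6 T=4 G=5 C=5 → Tm = 2·10 + 4·10 = 60°C.
Reverse: A=8 T=5 G=2 C=7 → Tm = 2·13 + 4·9 = 62°C.
|ΔTm| = |60 − 62| = 2°C, ≤ 3°C.

|ΔTm| = 2°C; the pair is acceptable.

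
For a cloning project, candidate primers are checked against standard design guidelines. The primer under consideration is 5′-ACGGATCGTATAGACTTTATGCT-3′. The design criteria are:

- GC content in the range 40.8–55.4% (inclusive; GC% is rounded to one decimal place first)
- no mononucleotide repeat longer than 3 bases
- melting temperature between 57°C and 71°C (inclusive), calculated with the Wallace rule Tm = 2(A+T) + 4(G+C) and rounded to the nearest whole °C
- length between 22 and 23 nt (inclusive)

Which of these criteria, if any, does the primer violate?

Base counts: A=6, T=8, G=5, C=4 (length 23).
GC content: GC 9/23 = 39.1%, outside 40.8–55.4% ✗
homopolymer run: longest run = 3 ✓
Tm: Tm = 2·14 + 4·9 = 64°C ✓
length: length 23 ✓

Fails: GC content.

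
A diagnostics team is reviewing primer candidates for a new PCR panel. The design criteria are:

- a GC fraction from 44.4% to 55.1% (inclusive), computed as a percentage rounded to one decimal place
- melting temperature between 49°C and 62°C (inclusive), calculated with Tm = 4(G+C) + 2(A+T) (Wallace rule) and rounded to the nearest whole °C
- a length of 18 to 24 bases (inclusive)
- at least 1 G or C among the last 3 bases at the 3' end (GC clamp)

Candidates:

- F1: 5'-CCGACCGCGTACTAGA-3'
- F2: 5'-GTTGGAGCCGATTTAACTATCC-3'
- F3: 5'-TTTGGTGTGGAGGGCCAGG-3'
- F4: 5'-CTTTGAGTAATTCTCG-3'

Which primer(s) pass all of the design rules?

F1 (16 nt, A=4 T=2 G=4 C=6): GC 10/16 = 62.5%, outside 44.4–55.1% ✗; Tm = 2·6 + 4·10 = 52°C ✓; length 16, outside 18–24 ✗; 3' end AGA has 1 G/C ✓ — fails.
F2 (22 nt, A=5 T=7 G=5 C=5): GC 10/22 = 45.5% ✓; Tm = 2·12 + 4·10 = 64°C, outside 49–62°C ✗; length 22 ✓; 3' end TCC has 2 G/C ✓ — fails.
F3 (19 nt, A=2 T=5 G=10 C=2): GC 12/19 = 63.2%, outside 44.4–55.1% ✗; Tm = 2·7 + 4·12 = 62°C ✓; length 19 ✓; 3' end AGG has 2 G/C ✓ — fails.
F4 (16 nt, A=3 T=7 G=3 C=3): GC 6/16 = 37.5%, outside 44.4–55.1% ✗; Tm = 2·10 + 4·6 = 44°C, outside 49–62°C ✗; length 16, outside 18–24 ✗; 3' end TCG has 2 G/C ✓ — fails.

None of the candidates satisfy all criteria.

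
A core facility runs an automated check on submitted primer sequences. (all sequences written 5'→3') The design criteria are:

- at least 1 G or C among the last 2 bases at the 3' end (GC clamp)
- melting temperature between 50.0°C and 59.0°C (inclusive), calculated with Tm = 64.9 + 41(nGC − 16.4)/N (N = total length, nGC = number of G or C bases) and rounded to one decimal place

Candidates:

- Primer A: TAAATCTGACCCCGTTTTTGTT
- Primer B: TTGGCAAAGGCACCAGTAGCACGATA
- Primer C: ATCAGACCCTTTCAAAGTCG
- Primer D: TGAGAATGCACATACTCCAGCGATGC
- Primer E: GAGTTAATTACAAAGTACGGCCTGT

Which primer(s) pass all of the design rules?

Primer E only.

Primer A (22 nt, A=4 T=10 G=3 C=5): 3' end TT has 0 G/C, need ≥1 ✗; Tm = 64.9 + 41·(8 − 16.4)/22 = 49.2°C, outside 50.0–59.0°C ✗ — fails.
Primer B (26 nt, A=9 T=4 G=7 C=6): 3' end TA has 0 G/C, need ≥1 ✗; Tm = 64.9 + 41·(13 − 16.4)/26 = 59.5°C, outside 50.0–59.0°C ✗ — fails.
Primer C (20 nt, A=6 T=5 G=3 C=6): 3' end CG has 2 G/C ✓; Tm = 64.9 + 41·(9 − 16.4)/20 = 49.7°C, outside 50.0–59.0°C ✗ — fails.
Primer D (26 nt, A=8 T=5 G=6 C=7): 3' end GC has 2 G/C ✓; Tm = 64.9 + 41·(13 − 16.4)/26 = 59.5°C, outside 50.0–59.0°C ✗ — fails.
Primer E (25 nt, A=8 T=7 G=6 C=4): 3' end GT has 1 G/C ✓; Tm = 64.9 + 41·(10 − 16.4)/25 = 54.4°C ✓ — passes.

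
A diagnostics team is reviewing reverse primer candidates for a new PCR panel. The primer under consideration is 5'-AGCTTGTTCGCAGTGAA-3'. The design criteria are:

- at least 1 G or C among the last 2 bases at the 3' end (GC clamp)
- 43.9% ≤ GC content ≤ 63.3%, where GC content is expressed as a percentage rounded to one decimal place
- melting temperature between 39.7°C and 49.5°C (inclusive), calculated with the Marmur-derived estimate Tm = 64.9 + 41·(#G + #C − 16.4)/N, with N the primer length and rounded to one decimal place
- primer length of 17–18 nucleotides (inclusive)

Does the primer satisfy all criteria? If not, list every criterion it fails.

Base counts: A=4, T=5, G=5, C=3 (length 17).
GC clamp: 3' end AA has 0 G/C, need ≥1 ✗
GC content: GC 8/17 = 47.1% ✓
Tm: Tm = 64.9 + 41·(8 − 16.4)/17 = 44.6°C ✓
length: length 17 ✓

Fails: GC clamp.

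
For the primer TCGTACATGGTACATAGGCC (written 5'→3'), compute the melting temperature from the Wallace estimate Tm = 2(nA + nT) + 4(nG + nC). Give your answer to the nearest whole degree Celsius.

Base counts: A=5, T=5, G=5, C=5 (length 20).
Tm = 2·(5+5) + 4·(5+5) = 2·10 + 4·10 = 20 + 40 = 60°C.

60°C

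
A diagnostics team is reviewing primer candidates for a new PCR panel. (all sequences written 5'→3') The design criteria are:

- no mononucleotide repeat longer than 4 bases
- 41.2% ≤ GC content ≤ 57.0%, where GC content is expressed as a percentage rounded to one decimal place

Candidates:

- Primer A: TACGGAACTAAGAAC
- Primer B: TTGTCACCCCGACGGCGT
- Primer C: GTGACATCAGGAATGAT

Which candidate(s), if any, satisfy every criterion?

Primer C only.

Primer A (15 nt, A=7 T=2 G=3 C=3): longest run = 2 ✓; GC 6/15 = 40.0%, outside 41.2–57.0% ✗ — fails.
Primer B (18 nt, A=2 T=4 G=5 C=7): longest run = 4 ✓; GC 12/18 = 66.7%, outside 41.2–57.0% ✗ — fails.
Primer C (17 nt, A=6 T=4 G=5 C=2): longest run = 2 ✓; GC 7/17 = 41.2% ✓ — passes.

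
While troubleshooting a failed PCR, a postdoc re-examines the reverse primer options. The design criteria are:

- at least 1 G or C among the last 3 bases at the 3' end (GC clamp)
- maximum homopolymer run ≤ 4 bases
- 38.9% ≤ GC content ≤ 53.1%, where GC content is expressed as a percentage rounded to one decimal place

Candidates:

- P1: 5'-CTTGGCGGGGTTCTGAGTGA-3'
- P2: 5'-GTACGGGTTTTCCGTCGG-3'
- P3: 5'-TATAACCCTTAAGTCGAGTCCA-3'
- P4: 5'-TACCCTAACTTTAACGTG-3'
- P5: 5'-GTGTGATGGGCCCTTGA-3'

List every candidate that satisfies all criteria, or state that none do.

P1 (20 nt, A=2 T=6 G=9 C=3): 3' end TGA has 1 G/C ✓; longest run = 4 ✓; GC 12/20 = 60.0%, outside 38.9–53.1% ✗ — fails.
P2 (18 nt, A=1 T=6 G=7 C=4): 3' end CGG has 3 G/C ✓; longest run = 4 ✓; GC 11/18 = 61.1%, outside 38.9–53.1% ✗ — fails.
P3 (22 nt, A=7 T=6 G=3 C=6): 3' end CCA has 2 G/C ✓; longest run = 3 ✓; GC 9/22 = 40.9% ✓ — passes.
P4 (18 nt, A=5 T=6 G=2 C=5): 3' end GTG has 2 G/C ✓; longest run = 3 ✓; GC 7/18 = 38.9% ✓ — passes.
P5 (17 nt, A=2 T=5 G=7 C=3): 3' end TGA has 1 G/C ✓; longest run = 3 ✓; GC 10/17 = 58.8%, outside 38.9–53.1% ✗ — fails.

P3 and P4.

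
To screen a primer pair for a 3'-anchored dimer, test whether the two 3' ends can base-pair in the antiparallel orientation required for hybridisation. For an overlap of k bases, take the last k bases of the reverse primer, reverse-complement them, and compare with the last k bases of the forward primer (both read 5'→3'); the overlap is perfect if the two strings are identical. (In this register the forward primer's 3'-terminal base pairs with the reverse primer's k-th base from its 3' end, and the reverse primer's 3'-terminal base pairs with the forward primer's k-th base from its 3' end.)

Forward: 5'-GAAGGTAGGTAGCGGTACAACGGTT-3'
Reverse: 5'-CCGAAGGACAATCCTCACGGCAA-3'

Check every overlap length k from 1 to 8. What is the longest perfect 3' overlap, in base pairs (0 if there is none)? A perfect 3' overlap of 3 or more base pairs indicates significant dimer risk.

Last 8 bases (5'→3') — forward …CAACGGTT, reverse …CACGGCAA.
Reverse complement of the reverse primer's last 8 bases: TTGCCGTG; its first k bases are the reverse complement of the reverse primer's last k bases, so a perfect k-base overlap needs the forward primer's last k bases to equal them.
Comparing (forward last k vs required): k=1: T vs T ✓; k=2: TT vs TT ✓; k=3: GTT vs TTG ✗; k=4: GGTT vs TTGC ✗; k=5: CGGTT vs TTGCC ✗; k=6: ACGGTT vs TTGCCG ✗; k=7: AACGGTT vs TTGCCGT ✗; k=8: CAACGGTT vs TTGCCGTG ✗.
Perfect overlaps at k = 1, 2; the largest is 2.

Longest perfect overlap: 2 complementary base pairs; below the dimer-risk threshold (threshold 3).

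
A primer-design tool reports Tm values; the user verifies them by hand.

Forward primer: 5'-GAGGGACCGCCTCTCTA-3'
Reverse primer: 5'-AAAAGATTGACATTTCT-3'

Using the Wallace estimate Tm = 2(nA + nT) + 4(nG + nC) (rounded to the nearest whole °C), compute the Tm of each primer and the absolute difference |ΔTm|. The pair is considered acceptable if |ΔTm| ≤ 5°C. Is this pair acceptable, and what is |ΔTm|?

|ΔTm| = 14°C; the pair is not acceptable.

Forward: A=3 T=3 G=5 C=6 → Tm = 2·6 + 4·11 = 56°C.
Reverse: A=7 T=6 G=2 C=2 → Tm = 2·13 + 4·4 = 42°C.
|ΔTm| = |56 − 42| = 14°C, > 5°C.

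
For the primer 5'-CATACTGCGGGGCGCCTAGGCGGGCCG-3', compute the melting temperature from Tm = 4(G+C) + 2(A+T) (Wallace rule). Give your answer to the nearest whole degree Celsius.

96°C

Base counts: A=3, T=3, G=12, C=9 (length 27).
Tm = 2·(3+3) + 4·(12+9) = 2·6 + 4·21 = 12 + 84 = 96°C.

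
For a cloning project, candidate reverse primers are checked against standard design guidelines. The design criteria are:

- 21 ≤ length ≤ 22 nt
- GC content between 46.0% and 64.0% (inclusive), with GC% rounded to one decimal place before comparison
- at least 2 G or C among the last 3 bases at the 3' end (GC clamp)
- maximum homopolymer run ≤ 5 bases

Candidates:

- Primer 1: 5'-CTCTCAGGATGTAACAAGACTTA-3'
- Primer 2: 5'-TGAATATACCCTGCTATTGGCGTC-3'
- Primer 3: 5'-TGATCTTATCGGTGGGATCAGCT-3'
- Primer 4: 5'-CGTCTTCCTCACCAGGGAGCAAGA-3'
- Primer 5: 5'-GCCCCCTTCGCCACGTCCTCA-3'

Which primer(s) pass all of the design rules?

None of the candidates satisfy all criteria.

Primer 1 (23 nt, A=8 T=6 G=4 C=5): length 23, outside 21–22 ✗; GC 9/23 = 39.1%, outside 46.0–64.0% ✗; 3' end TTA has 0 G/C, need ≥2 ✗; longest run = 2 ✓ — fails.
Primer 2 (24 nt, A=5 T=8 G=5 C=6): length 24, outside 21–22 ✗; GC 11/24 = 45.8%, outside 46.0–64.0% ✗; 3' end GTC has 2 G/C ✓; longest run = 3 ✓ — fails.
Primer 3 (23 nt, A=4 T=8 G=7 C=4): length 23, outside 21–22 ✗; GC 11/23 = 47.8% ✓; 3' end GCT has 2 G/C ✓; longest run = 3 ✓ — fails.
Primer 4 (24 nt, A=6 T=4 G=6 C=8): length 24, outside 21–22 ✗; GC 14/24 = 58.3% ✓; 3' end AGA has 1 G/C, need ≥2 ✗; longest run = 3 ✓ — fails.
Primer 5 (21 nt, A=2 T=4 G=3 C=12): length 21 ✓; GC 15/21 = 71.4%, outside 46.0–64.0% ✗; 3' end TCA has 1 G/C, need ≥2 ✗; longest run = 5 ✓ — fails.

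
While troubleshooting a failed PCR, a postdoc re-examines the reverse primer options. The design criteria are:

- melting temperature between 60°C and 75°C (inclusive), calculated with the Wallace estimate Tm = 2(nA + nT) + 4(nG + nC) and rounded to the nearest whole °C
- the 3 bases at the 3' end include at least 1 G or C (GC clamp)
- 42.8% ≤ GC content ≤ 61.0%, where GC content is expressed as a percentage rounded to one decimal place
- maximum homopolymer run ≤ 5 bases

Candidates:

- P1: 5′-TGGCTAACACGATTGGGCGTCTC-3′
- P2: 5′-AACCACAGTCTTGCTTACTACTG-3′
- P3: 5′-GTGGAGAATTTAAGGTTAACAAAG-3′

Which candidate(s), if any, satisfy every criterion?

P1 (23 nt, A=4 T=6 G=7 C=6): Tm = 2·10 + 4·13 = 72°C ✓; 3' end CTC has 2 G/C ✓; GC 13/23 = 56.5% ✓; longest run = 3 ✓ — passes.
P2 (23 nt, A=6 T=7 G=3 C=7): Tm = 2·13 + 4·10 = 66°C ✓; 3' end CTG has 2 G/C ✓; GC 10/23 = 43.5% ✓; longest run = 2 ✓ — passes.
P3 (24 nt, A=10 T=6 G=7 C=1): Tm = 2·16 + 4·8 = 64°C ✓; 3' end AAG has 1 G/C ✓; GC 8/24 = 33.3%, outside 42.8–61.0% ✗; longest run = 3 ✓ — fails.

P1 and P2.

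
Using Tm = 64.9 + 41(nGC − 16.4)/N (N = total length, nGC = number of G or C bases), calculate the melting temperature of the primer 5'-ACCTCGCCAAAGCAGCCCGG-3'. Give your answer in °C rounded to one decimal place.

Base counts: A=5, T=1, G=5, C=9; G+C = 14, N = 20.
Tm = 64.9 + 41·(14 − 16.4)/20 = 64.9 + -98.40/20 = 60.0°C.

60.0°C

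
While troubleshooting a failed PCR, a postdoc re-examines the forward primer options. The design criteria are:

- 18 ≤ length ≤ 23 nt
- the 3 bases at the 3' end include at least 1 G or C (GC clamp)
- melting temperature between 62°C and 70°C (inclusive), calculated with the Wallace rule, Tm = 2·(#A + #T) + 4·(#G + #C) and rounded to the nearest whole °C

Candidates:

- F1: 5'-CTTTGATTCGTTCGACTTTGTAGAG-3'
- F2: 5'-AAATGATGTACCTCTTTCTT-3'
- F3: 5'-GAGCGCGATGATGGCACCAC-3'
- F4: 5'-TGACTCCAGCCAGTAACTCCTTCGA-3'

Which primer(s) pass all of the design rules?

F1 (25 nt, A=4 T=11 G=6 C=4): length 25, outside 18–23 ✗; 3' end GAG has 2 G/C ✓; Tm = 2·15 + 4·10 = 70°C ✓ — fails.
F2 (20 nt, A=5 T=9 G=2 C=4): length 20 ✓; 3' end CTT has 1 G/C ✓; Tm = 2·14 + 4·6 = 52°C, outside 62–70°C ✗ — fails.
F3 (20 nt, A=5 T=2 G=7 C=6): length 20 ✓; 3' end CAC has 2 G/C ✓; Tm = 2·7 + 4·13 = 66°C ✓ — passes.
F4 (25 nt, A=6 T=6 G=4 C=9): length 25, outside 18–23 ✗; 3' end CGA has 2 G/C ✓; Tm = 2·12 + 4·13 = 76°C, outside 62–70°C ✗ — fails.

F3 only.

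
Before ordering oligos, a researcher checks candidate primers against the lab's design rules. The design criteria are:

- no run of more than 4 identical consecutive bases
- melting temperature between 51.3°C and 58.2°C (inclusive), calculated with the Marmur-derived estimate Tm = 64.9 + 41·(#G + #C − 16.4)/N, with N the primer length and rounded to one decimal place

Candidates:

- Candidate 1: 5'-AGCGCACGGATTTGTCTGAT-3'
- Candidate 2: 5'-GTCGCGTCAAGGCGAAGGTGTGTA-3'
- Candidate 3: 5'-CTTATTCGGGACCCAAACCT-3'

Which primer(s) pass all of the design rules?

Candidate 1 (20 nt, A=4 T=6 G=6 C=4): longest run = 3 ✓; Tm = 64.9 + 41·(10 − 16.4)/20 = 51.8°C ✓ — passes.
Candidate 2 (24 nt, A=5 T=5 G=10 C=4): longest run = 2 ✓; Tm = 64.9 + 41·(14 − 16.4)/24 = 60.8°C, outside 51.3–58.2°C ✗ — fails.
Candidate 3 (20 nt, A=5 T=5 G=3 C=7): longest run = 3 ✓; Tm = 64.9 + 41·(10 − 16.4)/20 = 51.8°C ✓ — passes.

Candidate 1 and Candidate 3.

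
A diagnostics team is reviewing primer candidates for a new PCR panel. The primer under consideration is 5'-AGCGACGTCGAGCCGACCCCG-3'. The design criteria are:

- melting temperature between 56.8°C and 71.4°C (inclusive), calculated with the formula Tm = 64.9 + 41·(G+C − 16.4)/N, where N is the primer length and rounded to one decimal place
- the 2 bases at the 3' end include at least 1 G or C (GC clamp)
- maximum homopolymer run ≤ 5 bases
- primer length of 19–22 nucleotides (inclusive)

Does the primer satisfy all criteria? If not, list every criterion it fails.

Meets all criteria.

Base counts: A=4, T=1, G=7, C=9 (length 21).
Tm: Tm = 64.9 + 41·(16 − 16.4)/21 = 64.1°C ✓
GC clamp: 3' end CG has 2 G/C ✓
homopolymer run: longest run = 4 ✓
length: length 21 ✓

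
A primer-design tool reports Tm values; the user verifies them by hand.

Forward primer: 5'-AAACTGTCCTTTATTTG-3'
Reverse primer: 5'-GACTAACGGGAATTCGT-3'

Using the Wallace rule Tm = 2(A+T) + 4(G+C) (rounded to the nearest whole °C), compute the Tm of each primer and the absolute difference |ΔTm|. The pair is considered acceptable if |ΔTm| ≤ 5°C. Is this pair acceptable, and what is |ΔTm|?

|ΔTm| = 6°C; the pair is not acceptable.

Forward: A=4 T=8 G=2 C=3 → Tm = 2·12 + 4·5 = 44°C.
Reverse: A=5 T=4 G=5 C=3 → Tm = 2·9 + 4·8 = 50°C.
|ΔTm| = |44 − 50| = 6°C, > 5°C.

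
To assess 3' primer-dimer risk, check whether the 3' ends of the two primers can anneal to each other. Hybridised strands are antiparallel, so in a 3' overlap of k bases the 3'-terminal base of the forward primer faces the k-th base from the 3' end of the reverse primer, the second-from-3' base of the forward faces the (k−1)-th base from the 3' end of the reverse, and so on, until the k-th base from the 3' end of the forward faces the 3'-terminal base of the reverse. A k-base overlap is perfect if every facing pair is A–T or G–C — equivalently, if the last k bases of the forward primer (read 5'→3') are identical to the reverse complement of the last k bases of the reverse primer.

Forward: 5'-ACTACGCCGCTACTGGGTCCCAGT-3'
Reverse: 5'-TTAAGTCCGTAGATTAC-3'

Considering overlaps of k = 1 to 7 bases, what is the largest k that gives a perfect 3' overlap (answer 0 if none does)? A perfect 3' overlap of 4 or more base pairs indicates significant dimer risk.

Longest perfect overlap: 2 complementary base pairs; below the dimer-risk threshold (threshold 4).

Last 7 bases (5'→3') — forward …TCCCAGT, reverse …AGATTAC.
Reverse complement of the reverse primer's last 7 bases: GTAATCT; its first k bases are the reverse complement of the reverse primer's last k bases, so a perfect k-base overlap needs the forward primer's last k bases to equal them.
Comparing (forward last k vs required): k=1: T vs G ✗; k=2: GT vs GT ✓; k=3: AGT vs GTA ✗; k=4: CAGT vs GTAA ✗; k=5: CCAGT vs GTAAT ✗; k=6: CCCAGT vs GTAATC ✗; k=7: TCCCAGT vs GTAATCT ✗.
Only k = 2 is perfect, so the longest perfect 3' overlap is 2.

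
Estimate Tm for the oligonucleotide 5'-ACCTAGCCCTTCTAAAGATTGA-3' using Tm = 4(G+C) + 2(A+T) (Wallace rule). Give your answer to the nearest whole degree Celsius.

62°C

Base counts: A=7, T=6, G=3, C=6 (length 22).
Tm = 2·(7+6) + 4·(3+6) = 2·13 + 4·9 = 26 + 36 = 62°C.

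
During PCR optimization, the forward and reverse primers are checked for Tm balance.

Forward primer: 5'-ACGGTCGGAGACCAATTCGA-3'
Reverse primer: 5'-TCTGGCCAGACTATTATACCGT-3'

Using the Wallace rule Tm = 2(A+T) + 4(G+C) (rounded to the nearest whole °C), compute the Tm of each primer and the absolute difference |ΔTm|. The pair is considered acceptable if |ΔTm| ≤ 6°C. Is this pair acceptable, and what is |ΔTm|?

|ΔTm| = 2°C; the pair is acceptable.

Forward: A=6 T=3 G=6 C=5 → Tm = 2·9 + 4·11 = 62°C.
Reverse: A=5 T=7 G=4 C=6 → Tm = 2·12 + 4·10 = 64°C.
|ΔTm| = |62 − 64| = 2°C, ≤ 6°C.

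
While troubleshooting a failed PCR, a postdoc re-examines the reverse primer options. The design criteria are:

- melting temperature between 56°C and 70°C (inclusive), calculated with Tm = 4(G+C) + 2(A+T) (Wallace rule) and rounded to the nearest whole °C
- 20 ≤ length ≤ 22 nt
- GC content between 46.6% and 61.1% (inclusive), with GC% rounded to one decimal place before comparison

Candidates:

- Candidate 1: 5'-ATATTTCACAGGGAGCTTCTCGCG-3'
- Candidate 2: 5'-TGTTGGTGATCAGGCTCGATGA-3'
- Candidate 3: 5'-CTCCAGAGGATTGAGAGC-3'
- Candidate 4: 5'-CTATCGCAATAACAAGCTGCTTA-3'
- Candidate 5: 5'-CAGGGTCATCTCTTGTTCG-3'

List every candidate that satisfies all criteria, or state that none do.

Candidate 1 (24 nt, A=5 T=7 G=6 C=6): Tm = 2·12 + 4·12 = 72°C, outside 56–70°C ✗; length 24, outside 20–22 ✗; GC 12/24 = 50.0% ✓ — fails.
Candidate 2 (22 nt, A=4 T=7 G=8 C=3): Tm = 2·11 + 4·11 = 66°C ✓; length 22 ✓; GC 11/22 = 50.0% ✓ — passes.
Candidate 3 (18 nt, A=5 T=3 G=6 C=4): Tm = 2·8 + 4·10 = 56°C ✓; length 18, outside 20–22 ✗; GC 10/18 = 55.6% ✓ — fails.
Candidate 4 (23 nt, A=8 T=6 G=3 C=6): Tm = 2·14 + 4·9 = 64°C ✓; length 23, outside 20–22 ✗; GC 9/23 = 39.1%, outside 46.6–61.1% ✗ — fails.
Candidate 5 (19 nt, A=2 T=7 G=5 C=5): Tm = 2·9 + 4·10 = 58°C ✓; length 19, outside 20–22 ✗; GC 10/19 = 52.6% ✓ — fails.

Candidate 2 only.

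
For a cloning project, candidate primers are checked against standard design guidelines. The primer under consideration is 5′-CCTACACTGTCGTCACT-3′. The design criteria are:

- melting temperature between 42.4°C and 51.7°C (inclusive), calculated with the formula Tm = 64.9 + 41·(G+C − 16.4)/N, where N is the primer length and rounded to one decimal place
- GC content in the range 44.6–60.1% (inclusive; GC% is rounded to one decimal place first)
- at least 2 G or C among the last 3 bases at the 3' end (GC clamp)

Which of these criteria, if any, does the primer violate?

Fails: GC clamp.

Base counts: A=3, T=5, G=2, C=7 (length 17).
Tm: Tm = 64.9 + 41·(9 − 16.4)/17 = 47.1°C ✓
GC content: GC 9/17 = 52.9% ✓
GC clamp: 3' end ACT has 1 G/C, need ≥2 ✗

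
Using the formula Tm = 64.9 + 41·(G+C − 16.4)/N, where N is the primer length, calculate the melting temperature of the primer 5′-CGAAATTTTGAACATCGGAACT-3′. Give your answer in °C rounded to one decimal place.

49.2°C

Base counts: A=8, T=6, G=4, C=4; G+C = 8, N = 22.
Tm = 64.9 + 41·(8 − 16.4)/22 = 64.9 + -344.40/22 = 49.2°C.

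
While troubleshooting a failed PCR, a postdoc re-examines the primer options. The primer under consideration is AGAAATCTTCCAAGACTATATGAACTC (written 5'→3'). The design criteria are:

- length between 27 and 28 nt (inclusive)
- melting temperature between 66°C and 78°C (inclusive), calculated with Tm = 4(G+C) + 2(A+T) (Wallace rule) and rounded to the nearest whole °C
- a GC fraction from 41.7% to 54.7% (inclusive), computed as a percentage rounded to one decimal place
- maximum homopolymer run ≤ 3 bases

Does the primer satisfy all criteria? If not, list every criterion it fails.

Base counts: A=11, T=7, G=3, C=6 (length 27).
length: length 27 ✓
Tm: Tm = 2·18 + 4·9 = 72°C ✓
GC content: GC 9/27 = 33.3%, outside 41.7–54.7% ✗
homopolymer run: longest run = 3 ✓

Fails: GC content.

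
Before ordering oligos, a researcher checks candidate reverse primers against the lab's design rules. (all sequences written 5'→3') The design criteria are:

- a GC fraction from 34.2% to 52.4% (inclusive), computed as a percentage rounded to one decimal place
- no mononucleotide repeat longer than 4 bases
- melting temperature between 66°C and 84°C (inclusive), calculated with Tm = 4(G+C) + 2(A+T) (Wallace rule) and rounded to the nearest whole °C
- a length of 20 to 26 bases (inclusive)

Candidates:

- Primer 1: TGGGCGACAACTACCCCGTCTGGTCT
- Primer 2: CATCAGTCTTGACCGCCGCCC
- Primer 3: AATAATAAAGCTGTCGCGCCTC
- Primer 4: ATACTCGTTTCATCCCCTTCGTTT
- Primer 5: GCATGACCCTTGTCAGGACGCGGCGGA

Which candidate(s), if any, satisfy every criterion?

Primer 4 only.

Primer 1 (26 nt, A=4 T=6 G=7 C=9): GC 16/26 = 61.5%, outside 34.2–52.4% ✗; longest run = 4 ✓; Tm = 2·10 + 4·16 = 84°C ✓; length 26 ✓ — fails.
Primer 2 (21 nt, A=3 T=4 G=4 C=10): GC 14/21 = 66.7%, outside 34.2–52.4% ✗; longest run = 3 ✓; Tm = 2·7 + 4·14 = 70°C ✓; length 21 ✓ — fails.
Primer 3 (22 nt, A=7 T=5 G=4 C=6): GC 10/22 = 45.5% ✓; longest run = 3 ✓; Tm = 2·12 + 4·10 = 64°C, outside 66–84°C ✗; length 22 ✓ — fails.
Primer 4 (24 nt, A=3 T=11 G=2 C=8): GC 10/24 = 41.7% ✓; longest run = 4 ✓; Tm = 2·14 + 4·10 = 68°C ✓; length 24 ✓ — passes.
Primer 5 (27 nt, A=5 T=4 G=10 C=8): GC 18/27 = 66.7%, outside 34.2–52.4% ✗; longest run = 3 ✓; Tm = 2·9 + 4·18 = 90°C, outside 66–84°C ✗; length 27, outside 20–26 ✗ — fails.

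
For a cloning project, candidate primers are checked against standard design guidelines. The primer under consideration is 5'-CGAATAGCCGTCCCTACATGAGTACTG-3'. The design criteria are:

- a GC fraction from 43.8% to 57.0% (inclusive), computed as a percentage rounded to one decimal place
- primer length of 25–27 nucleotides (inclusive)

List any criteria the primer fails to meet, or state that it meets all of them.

Meets all criteria.

Base counts: A=7, T=6, G=6, C=8 (length 27).
GC content: GC 14/27 = 51.9% ✓
length: length 27 ✓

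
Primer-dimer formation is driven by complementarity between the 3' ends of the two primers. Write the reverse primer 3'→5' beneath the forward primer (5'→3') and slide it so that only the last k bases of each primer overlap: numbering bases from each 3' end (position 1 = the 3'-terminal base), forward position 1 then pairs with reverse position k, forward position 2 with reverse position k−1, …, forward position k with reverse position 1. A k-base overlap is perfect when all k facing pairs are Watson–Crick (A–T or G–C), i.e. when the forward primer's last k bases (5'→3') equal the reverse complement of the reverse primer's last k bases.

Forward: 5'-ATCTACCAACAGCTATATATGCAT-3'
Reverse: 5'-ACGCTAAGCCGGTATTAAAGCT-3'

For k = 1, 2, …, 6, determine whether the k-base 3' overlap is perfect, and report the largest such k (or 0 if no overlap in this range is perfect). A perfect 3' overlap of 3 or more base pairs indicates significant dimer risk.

Last 6 bases (5'→3') — forward …ATGCAT, reverse …AAAGCT.
Reverse complement of the reverse primer's last 6 bases: AGCTTT; its first k bases are the reverse complement of the reverse primer's last k bases, so a perfect k-base overlap needs the forward primer's last k bases to equal them.
Comparing (forward last k vs required): k=1: T vs A ✗; k=2: AT vs AG ✗; k=3: CAT vs AGC ✗; k=4: GCAT vs AGCT ✗; k=5: TGCAT vs AGCTT ✗; k=6: ATGCAT vs AGCTTT ✗.
No overlap length from 1 to 6 is perfect, so the longest perfect 3' overlap is 0.

Longest perfect overlap: 0 complementary base pairs; below the dimer-risk threshold (threshold 3).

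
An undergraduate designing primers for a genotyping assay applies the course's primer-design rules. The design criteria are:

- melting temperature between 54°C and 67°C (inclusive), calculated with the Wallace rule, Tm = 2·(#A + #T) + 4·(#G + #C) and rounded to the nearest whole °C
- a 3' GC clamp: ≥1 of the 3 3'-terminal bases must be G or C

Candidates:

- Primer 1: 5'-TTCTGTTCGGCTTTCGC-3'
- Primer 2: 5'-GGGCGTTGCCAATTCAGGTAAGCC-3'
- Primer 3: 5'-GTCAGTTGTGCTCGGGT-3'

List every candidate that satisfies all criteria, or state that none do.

Primer 3 only.

Primer 1 (17 nt, A=0 T=8 G=4 C=5): Tm = 2·8 + 4·9 = 52°C, outside 54–67°C ✗; 3' end CGC has 3 G/C ✓ — fails.
Primer 2 (24 nt, A=5 T=5 G=8 C=6): Tm = 2·10 + 4·14 = 76°C, outside 54–67°C ✗; 3' end GCC has 3 G/C ✓ — fails.
Primer 3 (17 nt, A=1 T=6 G=7 C=3): Tm = 2·7 + 4·10 = 54°C ✓; 3' end GGT has 2 G/C ✓ — passes.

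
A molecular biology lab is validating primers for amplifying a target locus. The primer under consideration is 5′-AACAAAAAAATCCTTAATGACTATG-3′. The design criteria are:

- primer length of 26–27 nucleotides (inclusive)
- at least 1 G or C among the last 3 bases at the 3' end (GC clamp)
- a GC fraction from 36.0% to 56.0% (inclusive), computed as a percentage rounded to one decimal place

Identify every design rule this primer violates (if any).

Fails: length, GC content.

Base counts: A=13, T=6, G=2, C=4 (length 25).
length: length 25, outside 26–27 ✗
GC clamp: 3' end ATG has 1 G/C ✓
GC content: GC 6/25 = 24.0%, outside 36.0–56.0% ✗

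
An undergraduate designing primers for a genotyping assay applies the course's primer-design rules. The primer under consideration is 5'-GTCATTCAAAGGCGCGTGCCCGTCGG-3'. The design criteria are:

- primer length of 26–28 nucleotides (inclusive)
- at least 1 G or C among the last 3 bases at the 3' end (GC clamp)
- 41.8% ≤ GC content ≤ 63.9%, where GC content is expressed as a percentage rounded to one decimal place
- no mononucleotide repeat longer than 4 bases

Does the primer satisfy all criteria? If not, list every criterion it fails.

Fails: GC content.

Base counts: A=4, T=5, G=9, C=8 (length 26).
length: length 26 ✓
GC clamp: 3' end CGG has 3 G/C ✓
GC content: GC 17/26 = 65.4%, outside 41.8–63.9% ✗
homopolymer run: longest run = 3 ✓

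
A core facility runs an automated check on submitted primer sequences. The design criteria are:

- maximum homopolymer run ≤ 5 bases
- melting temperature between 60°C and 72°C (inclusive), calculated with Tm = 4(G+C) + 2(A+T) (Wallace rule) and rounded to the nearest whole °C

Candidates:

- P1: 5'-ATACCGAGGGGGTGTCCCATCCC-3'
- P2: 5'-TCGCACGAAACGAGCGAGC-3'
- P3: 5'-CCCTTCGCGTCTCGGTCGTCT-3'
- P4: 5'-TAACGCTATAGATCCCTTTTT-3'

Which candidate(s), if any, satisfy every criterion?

P1 (23 nt, A=4 T=4 G=7 C=8): longest run = 5 ✓; Tm = 2·8 + 4·15 = 76°C, outside 60–72°C ✗ — fails.
P2 (19 nt, A=6 T=1 G=6 C=6): longest run = 3 ✓; Tm = 2·7 + 4·12 = 62°C ✓ — passes.
P3 (21 nt, A=0 T=7 G=5 C=9): longest run = 3 ✓; Tm = 2·7 + 4·14 = 70°C ✓ — passes.
P4 (21 nt, A=5 T=9 G=2 C=5): longest run = 5 ✓; Tm = 2·14 + 4·7 = 56°C, outside 60–72°C ✗ — fails.

P2 and P3.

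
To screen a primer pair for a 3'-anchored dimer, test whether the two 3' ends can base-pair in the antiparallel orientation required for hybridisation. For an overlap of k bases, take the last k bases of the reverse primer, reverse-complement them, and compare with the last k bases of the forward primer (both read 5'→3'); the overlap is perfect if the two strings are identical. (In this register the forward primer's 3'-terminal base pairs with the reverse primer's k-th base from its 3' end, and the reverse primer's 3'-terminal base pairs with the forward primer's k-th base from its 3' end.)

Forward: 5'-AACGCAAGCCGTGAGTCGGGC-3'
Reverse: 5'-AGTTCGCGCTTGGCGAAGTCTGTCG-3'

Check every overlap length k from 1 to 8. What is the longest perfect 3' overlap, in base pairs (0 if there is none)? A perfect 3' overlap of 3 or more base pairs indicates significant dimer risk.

Last 8 bases (5'→3') — forward …AGTCGGGC, reverse …GTCTGTCG.
Reverse complement of the reverse primer's last 8 bases: CGACAGAC; its first k bases are the reverse complement of the reverse primer's last k bases, so a perfect k-base overlap needs the forward primer's last k bases to equal them.
Comparing (forward last k vs required): k=1: C vs C ✓; k=2: GC vs CG ✗; k=3: GGC vs CGA ✗; k=4: GGGC vs CGAC ✗; k=5: CGGGC vs CGACA ✗; k=6: TCGGGC vs CGACAG ✗; k=7: GTCGGGC vs CGACAGA ✗; k=8: AGTCGGGC vs CGACAGAC ✗.
Only k = 1 is perfect, so the longest perfect 3' overlap is 1.

Longest perfect overlap: 1 complementary base pair; below the dimer-risk threshold (threshold 3).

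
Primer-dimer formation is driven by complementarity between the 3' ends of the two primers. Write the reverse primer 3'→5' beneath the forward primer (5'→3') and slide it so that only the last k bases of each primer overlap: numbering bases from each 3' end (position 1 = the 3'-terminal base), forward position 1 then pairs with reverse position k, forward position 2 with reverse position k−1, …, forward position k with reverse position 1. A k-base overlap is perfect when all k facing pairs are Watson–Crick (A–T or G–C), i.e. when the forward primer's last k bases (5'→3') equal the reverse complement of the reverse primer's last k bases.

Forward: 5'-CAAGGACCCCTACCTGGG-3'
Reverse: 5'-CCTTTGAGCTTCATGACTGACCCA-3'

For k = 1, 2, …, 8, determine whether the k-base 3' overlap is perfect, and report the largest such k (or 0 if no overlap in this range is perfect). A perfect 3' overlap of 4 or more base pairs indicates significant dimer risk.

Longest perfect overlap: 4 complementary base pairs; significant dimer risk (threshold 4).

Last 8 bases (5'→3') — forward …TACCTGGG, reverse …CTGACCCA.
Reverse complement of the reverse primer's last 8 bases: TGGGTCAG; its first k bases are the reverse complement of the reverse primer's last k bases, so a perfect k-base overlap needs the forward primer's last k bases to equal them.
Comparing (forward last k vs required): k=1: G vs T ✗; k=2: GG vs TG ✗; k=3: GGG vs TGG ✗; k=4: TGGG vs TGGG ✓; k=5: CTGGG vs TGGGT ✗; k=6: CCTGGG vs TGGGTC ✗; k=7: ACCTGGG vs TGGGTCA ✗; k=8: TACCTGGG vs TGGGTCAG ✗.
Only k = 4 is perfect, so the longest perfect 3' overlap is 4.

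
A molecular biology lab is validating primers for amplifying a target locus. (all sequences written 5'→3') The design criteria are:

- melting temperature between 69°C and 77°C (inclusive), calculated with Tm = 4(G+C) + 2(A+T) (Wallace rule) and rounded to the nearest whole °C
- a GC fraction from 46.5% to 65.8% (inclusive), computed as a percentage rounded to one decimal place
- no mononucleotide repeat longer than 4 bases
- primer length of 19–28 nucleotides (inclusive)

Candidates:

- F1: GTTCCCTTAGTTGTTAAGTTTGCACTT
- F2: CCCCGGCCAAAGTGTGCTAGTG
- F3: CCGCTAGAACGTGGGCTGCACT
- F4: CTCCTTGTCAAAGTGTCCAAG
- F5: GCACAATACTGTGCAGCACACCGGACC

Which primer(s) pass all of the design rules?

F2 and F3.

F1 (27 nt, A=4 T=13 G=5 C=5): Tm = 2·17 + 4·10 = 74°C ✓; GC 10/27 = 37.0%, outside 46.5–65.8% ✗; longest run = 3 ✓; length 27 ✓ — fails.
F2 (22 nt, A=4 T=4 G=7 C=7): Tm = 2·8 + 4·14 = 72°C ✓; GC 14/22 = 63.6% ✓; longest run = 4 ✓; length 22 ✓ — passes.
F3 (22 nt, A=4 T=4 G=7 C=7): Tm = 2·8 + 4·14 = 72°C ✓; GC 14/22 = 63.6% ✓; longest run = 3 ✓; length 22 ✓ — passes.
F4 (21 nt, A=5 T=6 G=4 C=6): Tm = 2·11 + 4·10 = 62°C, outside 69–77°C ✗; GC 10/21 = 47.6% ✓; longest run = 3 ✓; length 21 ✓ — fails.
F5 (27 nt, A=8 T=3 G=6 C=10): Tm = 2·11 + 4·16 = 86°C, outside 69–77°C ✗; GC 16/27 = 59.3% ✓; longest run = 2 ✓; length 27 ✓ — fails.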